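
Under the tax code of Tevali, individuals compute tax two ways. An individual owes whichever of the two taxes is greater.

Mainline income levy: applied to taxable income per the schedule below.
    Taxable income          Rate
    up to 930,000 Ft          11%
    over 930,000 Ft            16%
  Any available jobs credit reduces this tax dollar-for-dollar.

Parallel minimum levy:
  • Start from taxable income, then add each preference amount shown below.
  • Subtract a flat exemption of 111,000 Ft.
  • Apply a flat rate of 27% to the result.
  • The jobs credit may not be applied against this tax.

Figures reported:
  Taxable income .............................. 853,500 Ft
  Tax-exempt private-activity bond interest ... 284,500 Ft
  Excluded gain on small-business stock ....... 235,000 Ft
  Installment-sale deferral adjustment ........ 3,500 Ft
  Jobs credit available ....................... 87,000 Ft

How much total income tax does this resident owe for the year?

341,685 Ft

Parallel minimum levy:
  Adjusted income: 853,500 Ft + 284,500 Ft + 235,000 Ft + 3,500 Ft = 1,376,500 Ft
  Less exemption 111,000 Ft → base 1,265,500 Ft
  1,265,500 Ft × 27% = 341,685 Ft

Mainline income levy:
  853,500 Ft × 11% = 93,885 Ft
  Less jobs credit 87,000 Ft → 6,885 Ft

341,685 Ft > 6,885 Ft, so the parallel minimum levy is the binding amount.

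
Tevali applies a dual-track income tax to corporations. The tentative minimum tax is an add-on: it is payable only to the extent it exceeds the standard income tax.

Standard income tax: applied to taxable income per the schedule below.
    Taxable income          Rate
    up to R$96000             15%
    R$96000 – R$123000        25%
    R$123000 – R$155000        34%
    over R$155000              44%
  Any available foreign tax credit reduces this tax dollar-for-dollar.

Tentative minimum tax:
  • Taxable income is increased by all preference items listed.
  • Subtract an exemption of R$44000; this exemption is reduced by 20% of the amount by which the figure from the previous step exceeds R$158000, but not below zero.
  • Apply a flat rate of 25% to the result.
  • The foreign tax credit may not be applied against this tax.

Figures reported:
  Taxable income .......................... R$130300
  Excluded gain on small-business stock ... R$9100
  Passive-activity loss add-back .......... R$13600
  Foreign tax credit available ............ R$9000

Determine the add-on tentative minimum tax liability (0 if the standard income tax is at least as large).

Tentative minimum tax:
  Adjusted income: R$130300 + R$9100 + R$13600 = R$153000
  Exemption: R$153000 ≤ R$158000, so full R$44000 applies
  Base: R$153000 − R$44000 = R$109000
  R$109000 × 25% = R$27250

Standard income tax:
  R$96000 × 15% = R$14400
  R$27000 × 25% = R$6750
  R$7300 × 34% = R$2482
  → R$23632
  Less foreign tax credit R$9000 → R$14632

Excess of tentative minimum tax over standard income tax: R$27250 − R$14632 = R$12618.

R$12618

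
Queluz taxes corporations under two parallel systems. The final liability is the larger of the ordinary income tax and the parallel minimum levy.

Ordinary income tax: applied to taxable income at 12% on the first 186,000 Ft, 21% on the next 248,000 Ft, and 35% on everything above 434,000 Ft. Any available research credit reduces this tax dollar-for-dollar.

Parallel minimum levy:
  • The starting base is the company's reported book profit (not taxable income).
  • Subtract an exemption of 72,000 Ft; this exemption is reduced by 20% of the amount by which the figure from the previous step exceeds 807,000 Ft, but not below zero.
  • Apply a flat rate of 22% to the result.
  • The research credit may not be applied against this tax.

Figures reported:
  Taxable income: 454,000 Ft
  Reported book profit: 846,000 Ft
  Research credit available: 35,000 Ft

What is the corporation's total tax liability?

171,996 Ft

Parallel minimum levy:
  Base (reported book profit): 846,000 Ft
  Exemption: 72,000 Ft − 20% × (846,000 Ft − 807,000 Ft) = 72,000 Ft − 7,800 Ft = 64,200 Ft
  Base: 846,000 Ft − 64,200 Ft = 781,800 Ft
  781,800 Ft × 22% = 171,996 Ft

Ordinary income tax:
  186,000 Ft × 12% = 22,320 Ft
  248,000 Ft × 21% = 52,080 Ft
  20,000 Ft × 35% = 7,000 Ft
  → 81,400 Ft
  Less research credit 35,000 Ft → 46,400 Ft

171,996 Ft > 46,400 Ft, so the parallel minimum levy is the binding amount.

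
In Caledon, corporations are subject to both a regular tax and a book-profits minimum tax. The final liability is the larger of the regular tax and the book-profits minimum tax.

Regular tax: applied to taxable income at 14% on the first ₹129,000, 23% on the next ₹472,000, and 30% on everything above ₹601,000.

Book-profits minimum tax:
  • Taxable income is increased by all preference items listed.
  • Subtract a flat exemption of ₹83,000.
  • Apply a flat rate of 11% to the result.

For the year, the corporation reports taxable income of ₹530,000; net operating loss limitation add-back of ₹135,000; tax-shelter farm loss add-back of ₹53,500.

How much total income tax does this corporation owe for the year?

Regular tax:
  ₹129,000 × 14% = ₹18,060
  ₹401,000 × 23% = ₹92,230
  → ₹110,290

Book-profits minimum tax:
  Adjusted income: ₹530,000 + ₹135,000 + ₹53,500 = ₹718,500
  Less exemption ₹83,000 → base ₹635,500
  ₹635,500 × 11% = ₹69,905

₹110,290 > ₹69,905, so the regular tax governs.

₹110,290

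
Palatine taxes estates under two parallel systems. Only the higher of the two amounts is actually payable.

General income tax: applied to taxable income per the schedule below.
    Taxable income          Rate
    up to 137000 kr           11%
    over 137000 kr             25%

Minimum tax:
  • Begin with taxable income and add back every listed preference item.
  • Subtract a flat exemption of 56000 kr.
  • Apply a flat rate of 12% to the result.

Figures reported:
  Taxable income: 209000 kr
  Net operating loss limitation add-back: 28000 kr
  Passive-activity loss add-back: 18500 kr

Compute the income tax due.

33070 kr

Minimum tax:
  Adjusted income: 209000 kr + 28000 kr + 18500 kr = 255500 kr
  Less exemption 56000 kr → base 199500 kr
  199500 kr × 12% = 23940 kr

General income tax:
  137000 kr × 11% = 15070 kr
  72000 kr × 25% = 18000 kr
  → 33070 kr

33070 kr > 23940 kr, so the general income tax governs.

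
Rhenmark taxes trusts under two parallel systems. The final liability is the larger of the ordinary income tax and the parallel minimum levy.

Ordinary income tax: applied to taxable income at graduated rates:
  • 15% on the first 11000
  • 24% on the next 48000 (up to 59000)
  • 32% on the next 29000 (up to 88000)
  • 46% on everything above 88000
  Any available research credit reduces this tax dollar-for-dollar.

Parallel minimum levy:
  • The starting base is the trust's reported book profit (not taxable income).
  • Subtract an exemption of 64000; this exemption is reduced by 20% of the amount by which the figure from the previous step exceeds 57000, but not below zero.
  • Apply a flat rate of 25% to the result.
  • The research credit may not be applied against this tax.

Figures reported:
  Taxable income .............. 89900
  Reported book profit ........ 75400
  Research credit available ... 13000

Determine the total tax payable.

10324

Ordinary income tax:
  11000 × 15% = 1650
  48000 × 24% = 11520
  29000 × 32% = 9280
  1900 × 46% = 874
  → 23324
  Less research credit 13000 → 10324

Parallel minimum levy:
  Base (reported book profit): 75400
  Exemption: 64000 − 20% × (75400 − 57000) = 64000 − 3680 = 60320
  Base: 75400 − 60320 = 15080
  15080 × 25% = 3770

10324 > 3770, so the ordinary income tax governs.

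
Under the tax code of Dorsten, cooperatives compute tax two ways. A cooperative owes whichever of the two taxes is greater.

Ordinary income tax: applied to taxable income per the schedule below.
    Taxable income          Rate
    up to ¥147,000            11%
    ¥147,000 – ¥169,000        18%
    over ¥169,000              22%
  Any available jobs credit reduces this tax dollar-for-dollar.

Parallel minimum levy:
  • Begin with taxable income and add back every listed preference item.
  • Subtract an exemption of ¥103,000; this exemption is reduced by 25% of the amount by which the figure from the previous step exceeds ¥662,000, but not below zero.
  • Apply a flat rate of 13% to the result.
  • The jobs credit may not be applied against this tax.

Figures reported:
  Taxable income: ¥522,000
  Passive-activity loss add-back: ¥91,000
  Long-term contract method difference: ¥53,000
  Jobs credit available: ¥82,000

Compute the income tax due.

¥73,320

Ordinary income tax:
  ¥147,000 × 11% = ¥16,170
  ¥22,000 × 18% = ¥3,960
  ¥353,000 × 22% = ¥77,660
  → ¥97,790
  Less jobs credit ¥82,000 → ¥15,790

Parallel minimum levy:
  Adjusted income: ¥522,000 + ¥91,000 + ¥53,000 = ¥666,000
  Exemption: ¥103,000 − 25% × (¥666,000 − ¥662,000) = ¥103,000 − ¥1,000 = ¥102,000
  Base: ¥666,000 − ¥102,000 = ¥564,000
  ¥564,000 × 13% = ¥73,320

¥73,320 > ¥15,790, so the parallel minimum levy is the binding amount.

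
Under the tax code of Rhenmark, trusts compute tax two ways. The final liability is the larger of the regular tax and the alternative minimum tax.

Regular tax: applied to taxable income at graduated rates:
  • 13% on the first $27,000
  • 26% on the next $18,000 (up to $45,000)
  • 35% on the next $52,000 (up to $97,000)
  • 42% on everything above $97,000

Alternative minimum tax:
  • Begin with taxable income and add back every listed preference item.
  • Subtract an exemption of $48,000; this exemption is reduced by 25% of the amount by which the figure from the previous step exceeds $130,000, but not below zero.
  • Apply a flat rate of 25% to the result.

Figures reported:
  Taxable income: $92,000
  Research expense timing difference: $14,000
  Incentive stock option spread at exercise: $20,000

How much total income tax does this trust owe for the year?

Regular tax:
  $27,000 × 13% = $3,510
  $18,000 × 26% = $4,680
  $47,000 × 35% = $16,450
  → $24,640

Alternative minimum tax:
  Adjusted income: $92,000 + $14,000 + $20,000 = $126,000
  Exemption: $126,000 ≤ $130,000, so full $48,000 applies
  Base: $126,000 − $48,000 = $78,000
  $78,000 × 25% = $19,500

$24,640 > $19,500, so the regular tax governs.

$24,640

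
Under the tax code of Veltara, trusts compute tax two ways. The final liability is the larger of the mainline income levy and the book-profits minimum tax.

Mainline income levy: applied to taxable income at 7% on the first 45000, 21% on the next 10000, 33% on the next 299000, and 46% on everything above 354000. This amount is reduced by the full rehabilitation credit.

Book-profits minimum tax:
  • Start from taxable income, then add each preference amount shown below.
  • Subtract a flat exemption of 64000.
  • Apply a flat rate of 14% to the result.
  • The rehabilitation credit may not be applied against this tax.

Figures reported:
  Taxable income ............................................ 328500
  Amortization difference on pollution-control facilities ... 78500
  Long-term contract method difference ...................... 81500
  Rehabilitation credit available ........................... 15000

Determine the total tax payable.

Mainline income levy:
  45000 × 7% = 3150
  10000 × 21% = 2100
  273500 × 33% = 90255
  → 95505
  Less rehabilitation credit 15000 → 80505

Book-profits minimum tax:
  Adjusted income: 328500 + 78500 + 81500 = 488500
  Less exemption 64000 → base 424500
  424500 × 14% = 59430

80505 > 59430, so the mainline income levy governs.

80505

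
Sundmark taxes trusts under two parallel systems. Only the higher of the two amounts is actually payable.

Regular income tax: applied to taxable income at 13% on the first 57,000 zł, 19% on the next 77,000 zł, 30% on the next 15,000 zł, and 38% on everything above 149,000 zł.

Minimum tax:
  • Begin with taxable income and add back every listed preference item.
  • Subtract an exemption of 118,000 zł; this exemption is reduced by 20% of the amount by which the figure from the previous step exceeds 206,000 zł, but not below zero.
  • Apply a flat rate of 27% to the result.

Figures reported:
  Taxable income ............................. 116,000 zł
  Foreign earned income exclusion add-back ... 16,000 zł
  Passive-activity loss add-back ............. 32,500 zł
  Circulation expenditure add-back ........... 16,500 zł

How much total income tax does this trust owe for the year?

18,620 zł

Minimum tax:
  Adjusted income: 116,000 zł + 16,000 zł + 32,500 zł + 16,500 zł = 181,000 zł
  Exemption: 181,000 zł ≤ 206,000 zł, so full 118,000 zł applies
  Base: 181,000 zł − 118,000 zł = 63,000 zł
  63,000 zł × 27% = 17,010 zł

Regular income tax:
  57,000 zł × 13% = 7,410 zł
  59,000 zł × 19% = 11,210 zł
  → 18,620 zł

18,620 zł > 17,010 zł, so the regular income tax governs.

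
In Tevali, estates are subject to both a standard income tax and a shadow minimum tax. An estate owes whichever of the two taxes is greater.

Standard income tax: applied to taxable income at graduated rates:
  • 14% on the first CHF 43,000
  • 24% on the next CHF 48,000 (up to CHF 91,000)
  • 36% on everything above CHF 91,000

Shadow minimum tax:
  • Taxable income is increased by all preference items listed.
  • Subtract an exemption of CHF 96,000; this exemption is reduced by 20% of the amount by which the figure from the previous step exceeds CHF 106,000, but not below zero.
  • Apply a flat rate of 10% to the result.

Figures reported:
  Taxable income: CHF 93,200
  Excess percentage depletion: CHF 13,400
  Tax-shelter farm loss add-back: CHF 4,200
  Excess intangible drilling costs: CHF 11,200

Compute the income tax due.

CHF 18,332

Shadow minimum tax:
  Adjusted income: CHF 93,200 + CHF 13,400 + CHF 4,200 + CHF 11,200 = CHF 122,000
  Exemption: CHF 96,000 − 20% × (CHF 122,000 − CHF 106,000) = CHF 96,000 − CHF 3,200 = CHF 92,800
  Base: CHF 122,000 − CHF 92,800 = CHF 29,200
  CHF 29,200 × 10% = CHF 2,920

Standard income tax:
  CHF 43,000 × 14% = CHF 6,020
  CHF 48,000 × 24% = CHF 11,520
  CHF 2,200 × 36% = CHF 792
  → CHF 18,332

CHF 18,332 > CHF 2,920, so the standard income tax governs.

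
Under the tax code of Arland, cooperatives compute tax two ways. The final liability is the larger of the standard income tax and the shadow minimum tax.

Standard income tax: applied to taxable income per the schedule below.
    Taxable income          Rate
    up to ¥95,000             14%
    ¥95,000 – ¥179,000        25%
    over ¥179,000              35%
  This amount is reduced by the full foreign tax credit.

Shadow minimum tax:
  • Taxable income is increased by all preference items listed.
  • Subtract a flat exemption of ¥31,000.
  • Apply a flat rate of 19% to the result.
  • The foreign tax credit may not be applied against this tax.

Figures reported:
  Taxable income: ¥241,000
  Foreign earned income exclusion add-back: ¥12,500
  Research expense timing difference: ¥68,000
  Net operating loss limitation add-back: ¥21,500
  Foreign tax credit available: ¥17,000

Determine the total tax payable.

Shadow minimum tax:
  Adjusted income: ¥241,000 + ¥12,500 + ¥68,000 + ¥21,500 = ¥343,000
  Less exemption ¥31,000 → base ¥312,000
  ¥312,000 × 19% = ¥59,280

Standard income tax:
  ¥95,000 × 14% = ¥13,300
  ¥84,000 × 25% = ¥21,000
  ¥62,000 × 35% = ¥21,700
  → ¥56,000
  Less foreign tax credit ¥17,000 → ¥39,000

¥59,280 > ¥39,000, so the shadow minimum tax is the binding amount.

¥59,280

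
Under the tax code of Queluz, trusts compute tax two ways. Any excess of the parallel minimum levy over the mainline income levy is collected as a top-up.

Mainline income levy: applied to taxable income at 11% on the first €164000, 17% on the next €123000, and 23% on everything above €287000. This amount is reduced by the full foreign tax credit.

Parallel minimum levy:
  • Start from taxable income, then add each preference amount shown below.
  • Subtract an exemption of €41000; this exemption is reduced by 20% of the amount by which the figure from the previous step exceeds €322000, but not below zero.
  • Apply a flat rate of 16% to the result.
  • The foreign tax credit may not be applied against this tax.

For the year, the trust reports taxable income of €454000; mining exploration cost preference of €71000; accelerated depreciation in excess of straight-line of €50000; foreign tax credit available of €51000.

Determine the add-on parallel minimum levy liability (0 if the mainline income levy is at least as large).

Mainline income levy:
  €164000 × 11% = €18040
  €123000 × 17% = €20910
  €167000 × 23% = €38410
  → €77360
  Less foreign tax credit €51000 → €26360

Parallel minimum levy:
  Adjusted income: €454000 + €71000 + €50000 = €575000
  Exemption: 20% × (€575000 − €322000) = €50600 ≥ €41000, so the exemption is fully phased out
  Base: €575000 − €0 = €575000
  €575000 × 16% = €92000

Excess of parallel minimum levy over mainline income levy: €92000 − €26360 = €65640.

€65640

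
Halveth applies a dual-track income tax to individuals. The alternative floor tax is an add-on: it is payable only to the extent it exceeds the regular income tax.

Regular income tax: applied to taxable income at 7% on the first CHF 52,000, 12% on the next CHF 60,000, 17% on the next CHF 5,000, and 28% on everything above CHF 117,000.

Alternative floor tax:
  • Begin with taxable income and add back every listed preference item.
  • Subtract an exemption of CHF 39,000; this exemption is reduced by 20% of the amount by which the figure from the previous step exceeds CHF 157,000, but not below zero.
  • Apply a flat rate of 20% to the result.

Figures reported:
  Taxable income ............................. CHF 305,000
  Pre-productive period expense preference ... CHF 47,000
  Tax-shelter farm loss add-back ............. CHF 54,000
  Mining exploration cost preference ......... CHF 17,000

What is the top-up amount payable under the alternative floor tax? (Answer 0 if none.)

Alternative floor tax:
  Adjusted income: CHF 305,000 + CHF 47,000 + CHF 54,000 + CHF 17,000 = CHF 423,000
  Exemption: 20% × (CHF 423,000 − CHF 157,000) = CHF 53,200 ≥ CHF 39,000, so the exemption is fully phased out
  Base: CHF 423,000 − CHF 0 = CHF 423,000
  CHF 423,000 × 20% = CHF 84,600

Regular income tax:
  CHF 52,000 × 7% = CHF 3,640
  CHF 60,000 × 12% = CHF 7,200
  CHF 5,000 × 17% = CHF 850
  CHF 188,000 × 28% = CHF 52,640
  → CHF 64,330

Excess of alternative floor tax over regular income tax: CHF 84,600 − CHF 64,330 = CHF 20,270.

CHF 20,270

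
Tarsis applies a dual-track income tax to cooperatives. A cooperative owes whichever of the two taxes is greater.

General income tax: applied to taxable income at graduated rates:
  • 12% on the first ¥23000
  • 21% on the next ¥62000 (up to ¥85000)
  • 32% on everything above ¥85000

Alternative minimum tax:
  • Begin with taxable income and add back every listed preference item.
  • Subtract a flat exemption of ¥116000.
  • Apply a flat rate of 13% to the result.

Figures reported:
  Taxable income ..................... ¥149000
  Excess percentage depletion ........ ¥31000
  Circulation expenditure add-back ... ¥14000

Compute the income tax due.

Alternative minimum tax:
  Adjusted income: ¥149000 + ¥31000 + ¥14000 = ¥194000
  Less exemption ¥116000 → base ¥78000
  ¥78000 × 13% = ¥10140

General income tax:
  ¥23000 × 12% = ¥2760
  ¥62000 × 21% = ¥13020
  ¥64000 × 32% = ¥20480
  → ¥36260

¥36260 > ¥10140, so the general income tax governs.

¥36260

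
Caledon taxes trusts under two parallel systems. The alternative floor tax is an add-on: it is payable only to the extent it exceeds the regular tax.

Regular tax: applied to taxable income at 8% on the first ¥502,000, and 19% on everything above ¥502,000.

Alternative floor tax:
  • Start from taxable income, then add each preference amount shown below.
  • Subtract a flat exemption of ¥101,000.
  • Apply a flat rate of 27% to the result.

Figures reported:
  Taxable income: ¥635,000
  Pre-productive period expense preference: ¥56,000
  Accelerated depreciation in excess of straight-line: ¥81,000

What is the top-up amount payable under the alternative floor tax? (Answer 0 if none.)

¥115,740

Alternative floor tax:
  Adjusted income: ¥635,000 + ¥56,000 + ¥81,000 = ¥772,000
  Less exemption ¥101,000 → base ¥671,000
  ¥671,000 × 27% = ¥181,170

Regular tax:
  ¥502,000 × 8% = ¥40,160
  ¥133,000 × 19% = ¥25,270
  → ¥65,430

Excess of alternative floor tax over regular tax: ¥181,170 − ¥65,430 = ¥115,740.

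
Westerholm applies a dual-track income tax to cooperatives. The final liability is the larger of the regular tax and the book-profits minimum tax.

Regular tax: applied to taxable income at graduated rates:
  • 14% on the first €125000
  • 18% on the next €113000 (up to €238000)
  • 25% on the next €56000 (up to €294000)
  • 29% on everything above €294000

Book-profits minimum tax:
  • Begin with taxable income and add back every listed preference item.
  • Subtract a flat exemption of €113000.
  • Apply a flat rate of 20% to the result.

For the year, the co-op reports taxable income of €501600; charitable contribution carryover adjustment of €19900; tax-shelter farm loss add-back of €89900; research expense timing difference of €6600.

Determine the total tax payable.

Book-profits minimum tax:
  Adjusted income: €501600 + €19900 + €89900 + €6600 = €618000
  Less exemption €113000 → base €505000
  €505000 × 20% = €101000

Regular tax:
  €125000 × 14% = €17500
  €113000 × 18% = €20340
  €56000 × 25% = €14000
  €207600 × 29% = €60204
  → €112044

€112044 > €101000, so the regular tax governs.

€112044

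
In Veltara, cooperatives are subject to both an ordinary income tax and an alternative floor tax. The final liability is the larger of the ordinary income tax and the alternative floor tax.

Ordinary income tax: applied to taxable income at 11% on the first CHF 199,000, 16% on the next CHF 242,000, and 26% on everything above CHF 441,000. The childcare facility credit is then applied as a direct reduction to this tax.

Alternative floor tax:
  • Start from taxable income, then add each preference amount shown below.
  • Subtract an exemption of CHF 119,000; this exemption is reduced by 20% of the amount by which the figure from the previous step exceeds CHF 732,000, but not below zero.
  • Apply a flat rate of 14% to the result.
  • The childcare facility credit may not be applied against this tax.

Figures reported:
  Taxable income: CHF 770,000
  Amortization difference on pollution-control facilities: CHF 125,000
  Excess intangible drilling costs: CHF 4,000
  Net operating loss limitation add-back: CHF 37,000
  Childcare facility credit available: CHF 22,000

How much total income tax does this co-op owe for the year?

CHF 124,150

Ordinary income tax:
  CHF 199,000 × 11% = CHF 21,890
  CHF 242,000 × 16% = CHF 38,720
  CHF 329,000 × 26% = CHF 85,540
  → CHF 146,150
  Less childcare facility credit CHF 22,000 → CHF 124,150

Alternative floor tax:
  Adjusted income: CHF 770,000 + CHF 125,000 + CHF 4,000 + CHF 37,000 = CHF 936,000
  Exemption: CHF 119,000 − 20% × (CHF 936,000 − CHF 732,000) = CHF 119,000 − CHF 40,800 = CHF 78,200
  Base: CHF 936,000 − CHF 78,200 = CHF 857,800
  CHF 857,800 × 14% = CHF 120,092

CHF 124,150 > CHF 120,092, so the ordinary income tax governs.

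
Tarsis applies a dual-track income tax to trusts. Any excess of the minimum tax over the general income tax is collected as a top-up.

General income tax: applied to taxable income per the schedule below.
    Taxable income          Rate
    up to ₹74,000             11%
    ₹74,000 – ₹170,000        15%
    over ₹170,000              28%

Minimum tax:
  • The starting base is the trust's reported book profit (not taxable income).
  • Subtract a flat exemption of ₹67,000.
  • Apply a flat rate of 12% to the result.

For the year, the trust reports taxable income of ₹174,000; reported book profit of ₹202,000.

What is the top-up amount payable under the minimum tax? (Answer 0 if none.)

General income tax:
  ₹74,000 × 11% = ₹8,140
  ₹96,000 × 15% = ₹14,400
  ₹4,000 × 28% = ₹1,120
  → ₹23,660

Minimum tax:
  Base (reported book profit): ₹202,000
  Less exemption ₹67,000 → base ₹135,000
  ₹135,000 × 12% = ₹16,200

₹16,200 ≤ ₹23,660, so no add-on is due.

₹0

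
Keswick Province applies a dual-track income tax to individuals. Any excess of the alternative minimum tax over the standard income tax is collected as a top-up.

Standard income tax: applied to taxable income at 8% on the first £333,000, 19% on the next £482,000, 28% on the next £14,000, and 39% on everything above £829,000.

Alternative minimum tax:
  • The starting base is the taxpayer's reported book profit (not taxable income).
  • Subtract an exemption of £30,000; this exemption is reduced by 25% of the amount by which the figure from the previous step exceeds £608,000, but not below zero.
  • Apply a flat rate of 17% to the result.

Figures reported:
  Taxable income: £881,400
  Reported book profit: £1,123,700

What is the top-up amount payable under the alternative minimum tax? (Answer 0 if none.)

Alternative minimum tax:
  Base (reported book profit): £1,123,700
  Exemption: 25% × (£1,123,700 − £608,000) = £128,925 ≥ £30,000, so the exemption is fully phased out
  Base: £1,123,700 − £0 = £1,123,700
  £1,123,700 × 17% = £191,029

Standard income tax:
  £333,000 × 8% = £26,640
  £482,000 × 19% = £91,580
  £14,000 × 28% = £3,920
  £52,400 × 39% = £20,436
  → £142,576

Excess of alternative minimum tax over standard income tax: £191,029 − £142,576 = £48,453.

£48,453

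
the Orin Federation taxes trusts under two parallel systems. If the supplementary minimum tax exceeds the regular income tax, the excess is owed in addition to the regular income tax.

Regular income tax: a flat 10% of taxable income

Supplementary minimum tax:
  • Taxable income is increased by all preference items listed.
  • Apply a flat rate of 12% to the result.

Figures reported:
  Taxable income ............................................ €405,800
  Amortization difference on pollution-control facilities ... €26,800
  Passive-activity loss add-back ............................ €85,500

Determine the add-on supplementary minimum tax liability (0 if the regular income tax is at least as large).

€21,592

Regular income tax:
  €405,800 × 10% = €40,580

Supplementary minimum tax:
  Adjusted income: €405,800 + €26,800 + €85,500 = €518,100
  €518,100 × 12% = €62,172

Excess of supplementary minimum tax over regular income tax: €62,172 − €40,580 = €21,592.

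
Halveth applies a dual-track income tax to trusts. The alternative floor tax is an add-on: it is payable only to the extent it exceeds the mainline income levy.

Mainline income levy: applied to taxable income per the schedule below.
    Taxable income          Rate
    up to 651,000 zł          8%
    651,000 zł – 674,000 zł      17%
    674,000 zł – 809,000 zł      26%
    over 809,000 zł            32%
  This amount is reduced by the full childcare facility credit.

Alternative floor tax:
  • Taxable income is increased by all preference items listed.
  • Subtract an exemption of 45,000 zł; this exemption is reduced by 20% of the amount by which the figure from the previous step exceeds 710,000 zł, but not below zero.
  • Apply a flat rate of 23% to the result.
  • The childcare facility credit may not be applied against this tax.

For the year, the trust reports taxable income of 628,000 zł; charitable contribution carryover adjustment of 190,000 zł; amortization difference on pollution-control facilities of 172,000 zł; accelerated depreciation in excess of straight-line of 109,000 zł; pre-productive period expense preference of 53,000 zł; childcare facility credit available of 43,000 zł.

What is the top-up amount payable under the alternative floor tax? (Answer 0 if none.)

Alternative floor tax:
  Adjusted income: 628,000 zł + 190,000 zł + 172,000 zł + 109,000 zł + 53,000 zł = 1,152,000 zł
  Exemption: 20% × (1,152,000 zł − 710,000 zł) = 88,400 zł ≥ 45,000 zł, so the exemption is fully phased out
  Base: 1,152,000 zł − 0 zł = 1,152,000 zł
  1,152,000 zł × 23% = 264,960 zł

Mainline income levy:
  628,000 zł × 8% = 50,240 zł
  Less childcare facility credit 43,000 zł → 7,240 zł

Excess of alternative floor tax over mainline income levy: 264,960 zł − 7,240 zł = 257,720 zł.

257,720 zł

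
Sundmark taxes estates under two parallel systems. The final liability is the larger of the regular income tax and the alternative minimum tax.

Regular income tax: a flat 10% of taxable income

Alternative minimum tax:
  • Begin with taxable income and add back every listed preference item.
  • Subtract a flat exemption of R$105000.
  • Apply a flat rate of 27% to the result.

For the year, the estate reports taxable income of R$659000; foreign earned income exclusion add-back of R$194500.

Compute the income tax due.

R$202095

Regular income tax:
  R$659000 × 10% = R$65900

Alternative minimum tax:
  Adjusted income: R$659000 + R$194500 = R$853500
  Less exemption R$105000 → base R$748500
  R$748500 × 27% = R$202095

R$202095 > R$65900, so the alternative minimum tax is the binding amount.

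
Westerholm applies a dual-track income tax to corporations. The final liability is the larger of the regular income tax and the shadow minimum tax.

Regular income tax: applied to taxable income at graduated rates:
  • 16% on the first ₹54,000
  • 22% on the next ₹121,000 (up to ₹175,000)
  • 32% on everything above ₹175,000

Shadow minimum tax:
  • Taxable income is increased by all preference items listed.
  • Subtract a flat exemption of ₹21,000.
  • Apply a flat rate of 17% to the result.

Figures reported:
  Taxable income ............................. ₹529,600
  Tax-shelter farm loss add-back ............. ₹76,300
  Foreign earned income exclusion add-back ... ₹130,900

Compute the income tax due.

₹148,732

Regular income tax:
  ₹54,000 × 16% = ₹8,640
  ₹121,000 × 22% = ₹26,620
  ₹354,600 × 32% = ₹113,472
  → ₹148,732

Shadow minimum tax:
  Adjusted income: ₹529,600 + ₹76,300 + ₹130,900 = ₹736,800
  Less exemption ₹21,000 → base ₹715,800
  ₹715,800 × 17% = ₹121,686

₹148,732 > ₹121,686, so the regular income tax governs.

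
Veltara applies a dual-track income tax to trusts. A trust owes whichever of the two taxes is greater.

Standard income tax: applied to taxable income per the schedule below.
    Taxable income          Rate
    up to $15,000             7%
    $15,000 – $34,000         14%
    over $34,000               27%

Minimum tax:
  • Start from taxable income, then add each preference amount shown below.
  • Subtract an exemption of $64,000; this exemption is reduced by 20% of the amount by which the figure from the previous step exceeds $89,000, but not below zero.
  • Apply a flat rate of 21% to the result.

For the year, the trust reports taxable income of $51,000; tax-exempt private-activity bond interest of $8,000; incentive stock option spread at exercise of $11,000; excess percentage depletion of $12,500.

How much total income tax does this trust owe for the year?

Minimum tax:
  Adjusted income: $51,000 + $8,000 + $11,000 + $12,500 = $82,500
  Exemption: $82,500 ≤ $89,000, so full $64,000 applies
  Base: $82,500 − $64,000 = $18,500
  $18,500 × 21% = $3,885

Standard income tax:
  $15,000 × 7% = $1,050
  $19,000 × 14% = $2,660
  $17,000 × 27% = $4,590
  → $8,300

$8,300 > $3,885, so the standard income tax governs.

$8,300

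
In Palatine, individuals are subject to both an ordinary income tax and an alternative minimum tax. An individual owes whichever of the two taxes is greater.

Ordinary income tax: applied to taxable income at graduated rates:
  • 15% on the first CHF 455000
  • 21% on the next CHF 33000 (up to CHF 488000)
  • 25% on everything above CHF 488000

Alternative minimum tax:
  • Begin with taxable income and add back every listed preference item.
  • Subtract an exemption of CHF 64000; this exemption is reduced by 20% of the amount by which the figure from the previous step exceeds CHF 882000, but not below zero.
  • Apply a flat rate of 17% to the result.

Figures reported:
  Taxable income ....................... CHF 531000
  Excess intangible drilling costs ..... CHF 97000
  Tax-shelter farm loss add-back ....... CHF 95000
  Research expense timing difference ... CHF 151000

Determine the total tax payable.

Ordinary income tax:
  CHF 455000 × 15% = CHF 68250
  CHF 33000 × 21% = CHF 6930
  CHF 43000 × 25% = CHF 10750
  → CHF 85930

Alternative minimum tax:
  Adjusted income: CHF 531000 + CHF 97000 + CHF 95000 + CHF 151000 = CHF 874000
  Exemption: CHF 874000 ≤ CHF 882000, so full CHF 64000 applies
  Base: CHF 874000 − CHF 64000 = CHF 810000
  CHF 810000 × 17% = CHF 137700

CHF 137700 > CHF 85930, so the alternative minimum tax is the binding amount.

CHF 137700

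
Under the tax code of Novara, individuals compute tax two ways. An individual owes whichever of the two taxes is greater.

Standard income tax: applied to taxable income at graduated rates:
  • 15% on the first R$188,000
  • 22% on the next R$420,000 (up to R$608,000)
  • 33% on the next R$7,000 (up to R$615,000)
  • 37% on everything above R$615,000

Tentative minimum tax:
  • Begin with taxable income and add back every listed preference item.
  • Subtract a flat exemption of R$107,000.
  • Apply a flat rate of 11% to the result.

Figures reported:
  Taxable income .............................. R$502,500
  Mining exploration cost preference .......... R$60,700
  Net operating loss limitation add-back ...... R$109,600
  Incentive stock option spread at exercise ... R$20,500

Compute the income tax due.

Standard income tax:
  R$188,000 × 15% = R$28,200
  R$314,500 × 22% = R$69,190
  → R$97,390

Tentative minimum tax:
  Adjusted income: R$502,500 + R$60,700 + R$109,600 + R$20,500 = R$693,300
  Less exemption R$107,000 → base R$586,300
  R$586,300 × 11% = R$64,493

R$97,390 > R$64,493, so the standard income tax governs.

R$97,390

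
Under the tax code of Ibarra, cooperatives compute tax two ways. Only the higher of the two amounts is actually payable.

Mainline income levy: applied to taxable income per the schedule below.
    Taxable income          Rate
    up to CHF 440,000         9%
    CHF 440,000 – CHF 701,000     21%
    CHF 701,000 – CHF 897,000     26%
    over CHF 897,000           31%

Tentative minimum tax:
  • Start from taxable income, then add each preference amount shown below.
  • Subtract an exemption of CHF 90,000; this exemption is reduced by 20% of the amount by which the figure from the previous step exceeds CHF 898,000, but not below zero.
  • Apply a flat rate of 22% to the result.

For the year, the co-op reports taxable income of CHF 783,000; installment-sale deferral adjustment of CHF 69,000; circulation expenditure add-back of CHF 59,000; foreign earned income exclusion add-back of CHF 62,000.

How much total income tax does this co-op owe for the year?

Mainline income levy:
  CHF 440,000 × 9% = CHF 39,600
  CHF 261,000 × 21% = CHF 54,810
  CHF 82,000 × 26% = CHF 21,320
  → CHF 115,730

Tentative minimum tax:
  Adjusted income: CHF 783,000 + CHF 69,000 + CHF 59,000 + CHF 62,000 = CHF 973,000
  Exemption: CHF 90,000 − 20% × (CHF 973,000 − CHF 898,000) = CHF 90,000 − CHF 15,000 = CHF 75,000
  Base: CHF 973,000 − CHF 75,000 = CHF 898,000
  CHF 898,000 × 22% = CHF 197,560

CHF 197,560 > CHF 115,730, so the tentative minimum tax is the binding amount.

CHF 197,560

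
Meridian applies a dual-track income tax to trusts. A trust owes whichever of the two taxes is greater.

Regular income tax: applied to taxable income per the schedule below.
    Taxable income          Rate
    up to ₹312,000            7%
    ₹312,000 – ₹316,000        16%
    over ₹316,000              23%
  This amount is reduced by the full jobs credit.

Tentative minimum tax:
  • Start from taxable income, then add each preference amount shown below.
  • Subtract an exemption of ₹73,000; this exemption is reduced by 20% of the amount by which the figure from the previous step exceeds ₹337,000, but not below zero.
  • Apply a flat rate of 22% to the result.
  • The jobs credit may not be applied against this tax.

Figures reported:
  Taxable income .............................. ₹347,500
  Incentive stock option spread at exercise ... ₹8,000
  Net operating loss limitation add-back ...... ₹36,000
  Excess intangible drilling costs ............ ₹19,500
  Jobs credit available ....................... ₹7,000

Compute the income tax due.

₹77,616

Tentative minimum tax:
  Adjusted income: ₹347,500 + ₹8,000 + ₹36,000 + ₹19,500 = ₹411,000
  Exemption: ₹73,000 − 20% × (₹411,000 − ₹337,000) = ₹73,000 − ₹14,800 = ₹58,200
  Base: ₹411,000 − ₹58,200 = ₹352,800
  ₹352,800 × 22% = ₹77,616

Regular income tax:
  ₹312,000 × 7% = ₹21,840
  ₹4,000 × 16% = ₹640
  ₹31,500 × 23% = ₹7,245
  → ₹29,725
  Less jobs credit ₹7,000 → ₹22,725

₹77,616 > ₹22,725, so the tentative minimum tax is the binding amount.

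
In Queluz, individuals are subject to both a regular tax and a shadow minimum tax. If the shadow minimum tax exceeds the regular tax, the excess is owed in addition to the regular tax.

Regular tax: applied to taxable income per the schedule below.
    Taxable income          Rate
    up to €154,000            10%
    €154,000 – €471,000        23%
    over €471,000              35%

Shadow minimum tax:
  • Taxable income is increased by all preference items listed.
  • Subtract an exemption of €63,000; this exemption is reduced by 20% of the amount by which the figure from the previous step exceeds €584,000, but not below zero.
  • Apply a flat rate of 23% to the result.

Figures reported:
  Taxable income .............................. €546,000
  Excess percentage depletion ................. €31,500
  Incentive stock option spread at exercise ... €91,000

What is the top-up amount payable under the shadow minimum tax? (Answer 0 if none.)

Shadow minimum tax:
  Adjusted income: €546,000 + €31,500 + €91,000 = €668,500
  Exemption: €63,000 − 20% × (€668,500 − €584,000) = €63,000 − €16,900 = €46,100
  Base: €668,500 − €46,100 = €622,400
  €622,400 × 23% = €143,152

Regular tax:
  €154,000 × 10% = €15,400
  €317,000 × 23% = €72,910
  €75,000 × 35% = €26,250
  → €114,560

Excess of shadow minimum tax over regular tax: €143,152 − €114,560 = €28,592.

€28,592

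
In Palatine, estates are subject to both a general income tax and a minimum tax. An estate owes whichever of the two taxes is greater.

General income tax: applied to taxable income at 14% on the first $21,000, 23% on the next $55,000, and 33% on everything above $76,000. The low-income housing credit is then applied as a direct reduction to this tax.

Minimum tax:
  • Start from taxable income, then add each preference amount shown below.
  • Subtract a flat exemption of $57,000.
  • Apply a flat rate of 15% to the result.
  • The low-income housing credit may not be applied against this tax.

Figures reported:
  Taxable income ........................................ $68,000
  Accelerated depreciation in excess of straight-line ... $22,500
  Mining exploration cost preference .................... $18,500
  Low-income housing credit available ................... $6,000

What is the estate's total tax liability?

General income tax:
  $21,000 × 14% = $2,940
  $47,000 × 23% = $10,810
  → $13,750
  Less low-income housing credit $6,000 → $7,750

Minimum tax:
  Adjusted income: $68,000 + $22,500 + $18,500 = $109,000
  Less exemption $57,000 → base $52,000
  $52,000 × 15% = $7,800

$7,800 > $7,750, so the minimum tax is the binding amount.

$7,800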